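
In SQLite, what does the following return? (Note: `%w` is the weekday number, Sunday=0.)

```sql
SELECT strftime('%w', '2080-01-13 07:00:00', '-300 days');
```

First apply '-300 days': 2080-01-13 07:00:00 → 2079-03-19 07:00:00.
2079-03-19 is a Sunday; with Sunday=0 that is 0.

0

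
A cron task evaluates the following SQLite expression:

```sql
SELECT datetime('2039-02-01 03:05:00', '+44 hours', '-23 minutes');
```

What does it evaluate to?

+44 hours from 2039-02-01 03:05:00 is 2039-02-02 23:05:00 (crosses midnight).
-23 minutes from 2039-02-02 23:05:00 is 2039-02-02 22:42:00.

2039-02-02 22:42:00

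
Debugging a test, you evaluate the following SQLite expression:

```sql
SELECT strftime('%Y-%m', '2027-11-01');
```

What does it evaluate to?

2027-11

`%Y-%m` extracts the year-month: 2027-11.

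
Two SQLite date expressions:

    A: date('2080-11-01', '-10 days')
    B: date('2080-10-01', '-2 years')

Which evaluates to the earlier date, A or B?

B

A = 2080-10-22.
B = 2078-10-01.
B is earlier.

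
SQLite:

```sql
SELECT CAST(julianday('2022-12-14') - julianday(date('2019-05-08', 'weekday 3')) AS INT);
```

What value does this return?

`weekday 3` advances to the next Wednesday; 2019-05-08 is already a Wednesday, so it stays at 2019-05-08.
23 days remain in May 2019 after the 8th (31 − 8).
Full months from June 2019 through November 2022 contribute their day counts.
Then 14 days into December 2022.
Total: 23 + 30 + 31 + 31 + 30 + 31 + 30 + 31 + 31 + 29 + 31 + 30 + 31 + 30 + 31 + 31 + 30 + 31 + 30 + 31 + 31 + 28 + 31 + 30 + 31 + 30 + 31 + 31 + 30 + 31 + 30 + 31 + 31 + 28 + 31 + 30 + 31 + 30 + 31 + 31 + 30 + 31 + 30 + 14 = 1316.

1316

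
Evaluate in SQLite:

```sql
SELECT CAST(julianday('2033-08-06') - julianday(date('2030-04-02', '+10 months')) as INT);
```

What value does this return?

Adding +10 months to 2030-04-02 gives 2031-02-02.
26 days remain in February 2031 after the 2nd (28 − 2).
Full months from March 2031 through July 2033 contribute their day counts.
Then 6 days into August 2033.
Total: 26 + 31 + 30 + 31 + 30 + 31 + 31 + 30 + 31 + 30 + 31 + 31 + 29 + 31 + 30 + 31 + 30 + 31 + 31 + 30 + 31 + 30 + 31 + 31 + 28 + 31 + 30 + 31 + 30 + 31 + 6 = 916.

916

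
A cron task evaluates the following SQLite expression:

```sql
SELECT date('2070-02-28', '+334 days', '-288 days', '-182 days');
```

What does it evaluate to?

Applying '+334 days' to 2070-02-28: counting 334 days forward gives 2071-01-28.
Applying '-288 days' to 2071-01-28: counting 288 days back gives 2070-04-15.
Applying '-182 days' to 2070-04-15: counting 182 days back gives 2069-10-15.

2069-10-15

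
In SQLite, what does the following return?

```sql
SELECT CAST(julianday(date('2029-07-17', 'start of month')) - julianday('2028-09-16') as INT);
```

`start of month` rewinds 2029-07-17 to 2029-07-01.
14 days remain in September 2028 after the 16th (30 − 16).
Full months from October 2028 through June 2029 contribute their day counts.
Then 1 day into July 2029.
Total: 14 + 31 + 30 + 31 + 31 + 28 + 31 + 30 + 31 + 30 + 1 = 288.

288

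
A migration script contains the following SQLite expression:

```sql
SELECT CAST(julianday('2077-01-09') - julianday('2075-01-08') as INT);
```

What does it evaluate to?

23 days remain in January 2075 after the 8th (31 − 8).
Full months from February 2075 through December 2076 contribute their day counts.
Then 9 days into January 2077.
Total: 23 + 28 + 31 + 30 + 31 + 30 + 31 + 31 + 30 + 31 + 30 + 31 + 31 + 29 + 31 + 30 + 31 + 30 + 31 + 31 + 30 + 31 + 30 + 31 + 9 = 732.

732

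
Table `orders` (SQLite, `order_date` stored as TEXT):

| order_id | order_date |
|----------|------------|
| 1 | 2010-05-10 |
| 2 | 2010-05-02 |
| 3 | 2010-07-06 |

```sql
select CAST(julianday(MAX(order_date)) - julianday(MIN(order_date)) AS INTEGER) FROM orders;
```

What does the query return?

65

MIN = 2010-05-02, MAX = 2010-07-06.
29 days remain in May 2010 after the 2nd (31 − 2).
June 2010: 30 days.
Then 6 days into July 2010.
Total: 29 + 30 + 6 = 65.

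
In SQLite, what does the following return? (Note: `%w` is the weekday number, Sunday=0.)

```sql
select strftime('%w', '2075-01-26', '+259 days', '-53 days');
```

First apply '+259 days', '-53 days': 2075-01-26 → 2075-08-20.
2075-08-20 is a Tuesday; with Sunday=0 that is 2.

2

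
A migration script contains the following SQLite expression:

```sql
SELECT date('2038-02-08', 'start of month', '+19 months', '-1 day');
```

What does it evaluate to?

`start of month` rewinds 2038-02-08 to 2038-02-01.
Adding +19 months to 2038-02-01 gives 2039-09-01.
Going back 1 day from 2039-09-01 reaches 2039-08-31 (last day of August, 31 days).

2039-08-31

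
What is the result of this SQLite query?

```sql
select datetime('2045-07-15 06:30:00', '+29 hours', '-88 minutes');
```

2045-07-16 10:02:00

+29 hours from 2045-07-15 06:30:00 is 2045-07-16 11:30:00 (crosses midnight).
88 minutes = 1h 28m; -88 minutes from 2045-07-16 11:30:00 is 2045-07-16 10:02:00.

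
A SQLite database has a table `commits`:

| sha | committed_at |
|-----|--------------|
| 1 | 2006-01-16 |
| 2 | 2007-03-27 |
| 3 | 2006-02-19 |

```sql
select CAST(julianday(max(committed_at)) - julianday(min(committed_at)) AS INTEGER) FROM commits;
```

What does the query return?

MIN = 2006-01-16, MAX = 2007-03-27.
15 days remain in January 2006 after the 16th (31 − 16).
Full months from February 2006 through February 2007 contribute their day counts.
Then 27 days into March 2007.
Total: 15 + 28 + 31 + 30 + 31 + 30 + 31 + 31 + 30 + 31 + 30 + 31 + 31 + 28 + 27 = 435.

435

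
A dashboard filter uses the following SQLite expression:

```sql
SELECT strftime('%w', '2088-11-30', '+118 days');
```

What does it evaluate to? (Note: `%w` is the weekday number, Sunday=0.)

1

First apply '+118 days': 2088-11-30 → 2089-03-28.
2089-03-28 is a Monday; with Sunday=0 that is 1.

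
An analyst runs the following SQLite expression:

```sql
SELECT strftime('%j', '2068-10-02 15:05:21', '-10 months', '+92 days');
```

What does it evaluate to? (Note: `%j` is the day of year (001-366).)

First apply '-10 months', '+92 days': 2068-10-02 15:05:21 → 2068-03-03 15:05:21.
Day-of-year for 2068-03-03: days since 2068-01-01 inclusive = 63, zero-padded to 063.

063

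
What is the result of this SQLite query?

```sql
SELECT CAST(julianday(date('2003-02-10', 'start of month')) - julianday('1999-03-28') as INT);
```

`start of month` rewinds 2003-02-10 to 2003-02-01.
3 days remain in March 1999 after the 28th (31 − 28).
Full months from April 1999 through January 2003 contribute their day counts.
Then 1 day into February 2003.
Total: 3 + 30 + 31 + 30 + 31 + 31 + 30 + 31 + 30 + 31 + 31 + 29 + 31 + 30 + 31 + 30 + 31 + 31 + 30 + 31 + 30 + 31 + 31 + 28 + 31 + 30 + 31 + 30 + 31 + 31 + 30 + 31 + 30 + 31 + 31 + 28 + 31 + 30 + 31 + 30 + 31 + 31 + 30 + 31 + 30 + 31 + 31 + 1 = 1406.

1406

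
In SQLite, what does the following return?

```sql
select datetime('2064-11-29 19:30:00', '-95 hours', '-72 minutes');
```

-95 hours from 2064-11-29 19:30:00 is 2064-11-25 20:30:00 (crosses midnight).
72 minutes = 1h 12m; -72 minutes from 2064-11-25 20:30:00 is 2064-11-25 19:18:00.

2064-11-25 19:18:00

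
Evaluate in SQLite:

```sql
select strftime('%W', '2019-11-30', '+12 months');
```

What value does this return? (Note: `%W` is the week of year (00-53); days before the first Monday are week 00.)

48

First apply '+12 months': 2019-11-30 → 2020-11-30.
2020-11-30 is a Monday. SQLite's %W counts Mondays since the year started; the result is 48.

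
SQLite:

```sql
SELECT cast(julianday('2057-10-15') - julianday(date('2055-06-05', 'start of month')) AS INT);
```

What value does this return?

867

`start of month` rewinds 2055-06-05 to 2055-06-01.
29 days remain in June 2055 after the 1st (30 − 1).
Full months from July 2055 through September 2057 contribute their day counts.
Then 15 days into October 2057.
Total: 29 + 31 + 31 + 30 + 31 + 30 + 31 + 31 + 29 + 31 + 30 + 31 + 30 + 31 + 31 + 30 + 31 + 30 + 31 + 31 + 28 + 31 + 30 + 31 + 30 + 31 + 31 + 30 + 15 = 867.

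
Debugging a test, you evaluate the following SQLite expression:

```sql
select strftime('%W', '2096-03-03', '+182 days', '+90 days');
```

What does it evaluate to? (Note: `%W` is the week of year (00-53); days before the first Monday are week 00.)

48

First apply '+182 days', '+90 days': 2096-03-03 → 2096-11-30.
2096-11-30 is a Friday. SQLite's %W counts Mondays since the year started; the result is 48.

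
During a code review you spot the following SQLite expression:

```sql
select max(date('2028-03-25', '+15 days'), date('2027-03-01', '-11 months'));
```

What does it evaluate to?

date('2028-03-25', '+15 days') → 2028-04-09.
date('2027-03-01', '-11 months') → 2026-04-01.
Later of the two is 2028-04-09.

2028-04-09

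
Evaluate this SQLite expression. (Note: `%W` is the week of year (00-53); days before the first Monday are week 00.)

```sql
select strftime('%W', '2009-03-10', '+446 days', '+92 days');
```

35

First apply '+446 days', '+92 days': 2009-03-10 → 2010-08-30.
2010-08-30 is a Monday. SQLite's %W counts Mondays since the year started; the result is 35.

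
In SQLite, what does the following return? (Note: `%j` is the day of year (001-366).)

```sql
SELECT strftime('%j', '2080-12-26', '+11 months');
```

First apply '+11 months': 2080-12-26 → 2081-11-26.
Day-of-year for 2081-11-26: days since 2081-01-01 inclusive = 330, zero-padded to 330.

330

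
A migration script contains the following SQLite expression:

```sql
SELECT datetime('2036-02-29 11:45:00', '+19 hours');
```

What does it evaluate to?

+19 hours from 2036-02-29 11:45:00 is 2036-03-01 06:45:00 (crosses midnight).

2036-03-01 06:45:00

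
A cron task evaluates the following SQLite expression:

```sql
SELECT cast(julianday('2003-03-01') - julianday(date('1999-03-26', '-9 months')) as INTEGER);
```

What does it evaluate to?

1709

Adding -9 months to 1999-03-26 gives 1998-06-26.
4 days remain in June 1998 after the 26th (30 − 26).
Full months from July 1998 through February 2003 contribute their day counts.
Then 1 day into March 2003.
Total: 4 + 31 + 31 + 30 + 31 + 30 + 31 + 31 + 28 + 31 + 30 + 31 + 30 + 31 + 31 + 30 + 31 + 30 + 31 + 31 + 29 + 31 + 30 + 31 + 30 + 31 + 31 + 30 + 31 + 30 + 31 + 31 + 28 + 31 + 30 + 31 + 30 + 31 + 31 + 30 + 31 + 30 + 31 + 31 + 28 + 31 + 30 + 31 + 30 + 31 + 31 + 30 + 31 + 30 + 31 + 31 + 28 + 1 = 1709.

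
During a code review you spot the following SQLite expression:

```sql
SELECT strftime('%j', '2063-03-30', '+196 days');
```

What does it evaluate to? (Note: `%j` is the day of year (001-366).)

First apply '+196 days': 2063-03-30 → 2063-10-12.
Day-of-year for 2063-10-12: days since 2063-01-01 inclusive = 285, zero-padded to 285.

285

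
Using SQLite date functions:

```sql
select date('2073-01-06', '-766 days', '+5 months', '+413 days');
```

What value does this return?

2072-06-18

Applying '-766 days' to 2073-01-06: counting 766 days back gives 2070-12-02.
Adding +5 months to 2070-12-02 gives 2071-05-02.
Applying '+413 days' to 2071-05-02: counting 413 days forward gives 2072-06-18.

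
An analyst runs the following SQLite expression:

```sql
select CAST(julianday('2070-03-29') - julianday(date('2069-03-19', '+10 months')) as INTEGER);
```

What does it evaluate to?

69

Adding +10 months to 2069-03-19 gives 2070-01-19.
12 days remain in January 2070 after the 19th (31 − 19).
February 2070: 28 days.
Then 29 days into March 2070.
Total: 12 + 28 + 29 = 69.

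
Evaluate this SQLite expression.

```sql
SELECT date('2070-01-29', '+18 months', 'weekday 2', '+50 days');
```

2071-09-23

Adding +18 months to 2070-01-29 gives 2071-07-29.
`weekday 2` advances to the next Tuesday; 2071-07-29 is a Wednesday, so it moves forward to 2071-08-04.
Applying '+50 days' to 2071-08-04: counting 50 days forward gives 2071-09-23.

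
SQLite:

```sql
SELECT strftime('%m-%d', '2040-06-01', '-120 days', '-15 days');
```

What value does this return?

01-18

First apply '-120 days', '-15 days': 2040-06-01 → 2040-01-18.
`%m-%d` extracts the month-day: 01-18.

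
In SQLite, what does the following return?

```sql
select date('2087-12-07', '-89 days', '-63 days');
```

Applying '-89 days' to 2087-12-07: counting 89 days back gives 2087-09-09.
Applying '-63 days' to 2087-09-09: counting 63 days back gives 2087-07-08.

2087-07-08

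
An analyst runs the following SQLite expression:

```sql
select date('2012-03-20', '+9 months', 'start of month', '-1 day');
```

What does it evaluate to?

Adding +9 months to 2012-03-20 gives 2012-12-20.
`start of month` rewinds 2012-12-20 to 2012-12-01.
Going back 1 day from 2012-12-01 reaches 2012-11-30 (last day of November, 30 days).

2012-11-30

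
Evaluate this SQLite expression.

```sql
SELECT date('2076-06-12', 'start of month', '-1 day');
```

`start of month` rewinds 2076-06-12 to 2076-06-01.
Going back 1 day from 2076-06-01 reaches 2076-05-31 (last day of May, 31 days).

2076-05-31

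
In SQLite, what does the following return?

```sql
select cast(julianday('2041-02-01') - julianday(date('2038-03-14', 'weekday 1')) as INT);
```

`weekday 1` advances to the next Monday; 2038-03-14 is a Sunday, so it moves forward to 2038-03-15.
16 days remain in March 2038 after the 15th (31 − 15).
Full months from April 2038 through January 2041 contribute their day counts.
Then 1 day into February 2041.
Total: 16 + 30 + 31 + 30 + 31 + 31 + 30 + 31 + 30 + 31 + 31 + 28 + 31 + 30 + 31 + 30 + 31 + 31 + 30 + 31 + 30 + 31 + 31 + 29 + 31 + 30 + 31 + 30 + 31 + 31 + 30 + 31 + 30 + 31 + 31 + 1 = 1054.

1054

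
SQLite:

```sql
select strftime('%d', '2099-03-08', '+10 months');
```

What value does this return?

First apply '+10 months': 2099-03-08 → 2100-01-08.
`%d` extracts the 2-digit day of month: 08.

08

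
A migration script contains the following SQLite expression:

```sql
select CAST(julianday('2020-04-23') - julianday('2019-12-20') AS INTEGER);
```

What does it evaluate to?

125

11 days remain in December 2019 after the 20th (31 − 20).
January 2020: 31 days.
February 2020: 29 days (leap year).
March 2020: 31 days.
Then 23 days into April 2020.
Total: 11 + 31 + 29 + 31 + 23 = 125.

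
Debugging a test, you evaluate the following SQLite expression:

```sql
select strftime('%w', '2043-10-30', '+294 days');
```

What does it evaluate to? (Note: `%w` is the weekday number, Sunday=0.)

5

First apply '+294 days': 2043-10-30 → 2044-08-19.
2044-08-19 is a Friday; with Sunday=0 that is 5.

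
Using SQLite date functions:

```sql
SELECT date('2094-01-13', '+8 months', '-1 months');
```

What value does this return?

Adding +8 months to 2094-01-13 gives 2094-09-13.
Adding -1 month to 2094-09-13 gives 2094-08-13.

2094-08-13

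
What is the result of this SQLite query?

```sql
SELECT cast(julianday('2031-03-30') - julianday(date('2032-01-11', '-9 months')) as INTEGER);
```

Adding -9 months to 2032-01-11 gives 2031-04-11.
1 day remains in March 2031 after the 30th (31 − 30).
Then 11 days into April 2031.
Total: 1 + 11 = 12.
The subtraction is earlier − later, so the result is −12 → -12.

-12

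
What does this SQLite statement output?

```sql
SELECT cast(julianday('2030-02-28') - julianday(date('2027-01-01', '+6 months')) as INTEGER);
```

Adding +6 months to 2027-01-01 gives 2027-07-01.
30 days remain in July 2027 after the 1st (31 − 1).
Full months from August 2027 through January 2030 contribute their day counts.
Then 28 days into February 2030.
Total: 30 + 31 + 30 + 31 + 30 + 31 + 31 + 29 + 31 + 30 + 31 + 30 + 31 + 31 + 30 + 31 + 30 + 31 + 31 + 28 + 31 + 30 + 31 + 30 + 31 + 31 + 30 + 31 + 30 + 31 + 31 + 28 = 973.

973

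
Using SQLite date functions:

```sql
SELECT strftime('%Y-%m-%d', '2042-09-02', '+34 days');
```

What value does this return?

First apply '+34 days': 2042-09-02 → 2042-10-06.
`%Y-%m-%d` extracts the ISO date: 2042-10-06.

2042-10-06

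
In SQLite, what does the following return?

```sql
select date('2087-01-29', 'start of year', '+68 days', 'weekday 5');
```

2087-03-14

`start of year` rewinds 2087-01-29 to 2087-01-01.
Applying '+68 days' to 2087-01-01: counting 68 days forward gives 2087-03-10.
`weekday 5` advances to the next Friday; 2087-03-10 is a Monday, so it moves forward to 2087-03-14.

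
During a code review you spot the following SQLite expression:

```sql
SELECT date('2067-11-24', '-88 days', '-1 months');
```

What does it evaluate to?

2067-07-28

Applying '-88 days' to 2067-11-24: counting 88 days back gives 2067-08-28.
Adding -1 month to 2067-08-28 gives 2067-07-28.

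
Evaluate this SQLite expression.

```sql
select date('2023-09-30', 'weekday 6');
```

2023-09-30

`weekday 6` advances to the next Saturday; 2023-09-30 is already a Saturday, so it stays at 2023-09-30.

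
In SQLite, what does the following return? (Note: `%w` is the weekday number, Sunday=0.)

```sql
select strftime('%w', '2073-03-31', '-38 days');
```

First apply '-38 days': 2073-03-31 → 2073-02-21.
2073-02-21 is a Tuesday; with Sunday=0 that is 2.

2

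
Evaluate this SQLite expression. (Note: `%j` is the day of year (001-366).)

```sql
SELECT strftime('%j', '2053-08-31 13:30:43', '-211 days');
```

032

First apply '-211 days': 2053-08-31 13:30:43 → 2053-02-01 13:30:43.
Day-of-year for 2053-02-01: days since 2053-01-01 inclusive = 32, zero-padded to 032.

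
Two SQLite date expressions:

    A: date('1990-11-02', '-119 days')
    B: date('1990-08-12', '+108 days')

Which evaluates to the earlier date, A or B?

A = 1990-07-06.
B = 1990-11-28.
A is earlier.

A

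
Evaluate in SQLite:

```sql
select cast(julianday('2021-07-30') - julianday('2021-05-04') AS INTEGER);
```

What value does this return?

87

27 days remain in May 2021 after the 4th (31 − 4).
June 2021: 30 days.
Then 30 days into July 2021.
Total: 27 + 30 + 30 = 87.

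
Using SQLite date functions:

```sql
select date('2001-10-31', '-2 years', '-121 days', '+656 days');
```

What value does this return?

Adding -2 years to 2001-10-31 gives 1999-10-31.
Applying '-121 days' to 1999-10-31: counting 121 days back gives 1999-07-02.
Applying '+656 days' to 1999-07-02: counting 656 days forward gives 2001-04-18.

2001-04-18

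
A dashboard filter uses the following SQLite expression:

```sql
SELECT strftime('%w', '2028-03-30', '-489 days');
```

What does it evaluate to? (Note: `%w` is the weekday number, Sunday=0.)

First apply '-489 days': 2028-03-30 → 2026-11-27.
2026-11-27 is a Friday; with Sunday=0 that is 5.

5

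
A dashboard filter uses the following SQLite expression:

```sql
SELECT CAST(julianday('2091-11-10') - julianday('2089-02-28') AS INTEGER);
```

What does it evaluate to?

0 days remain in February 2089 after the 28th (28 − 28).
Full months from March 2089 through October 2091 contribute their day counts.
Then 10 days into November 2091.
Total: 0 + 31 + 30 + 31 + 30 + 31 + 31 + 30 + 31 + 30 + 31 + 31 + 28 + 31 + 30 + 31 + 30 + 31 + 31 + 30 + 31 + 30 + 31 + 31 + 28 + 31 + 30 + 31 + 30 + 31 + 31 + 30 + 31 + 10 = 985.

985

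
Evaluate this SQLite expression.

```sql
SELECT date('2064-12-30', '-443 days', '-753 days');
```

2061-09-21

Applying '-443 days' to 2064-12-30: counting 443 days back gives 2063-10-14.
Applying '-753 days' to 2063-10-14: counting 753 days back gives 2061-09-21.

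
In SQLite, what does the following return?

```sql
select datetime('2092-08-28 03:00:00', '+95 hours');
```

2092-09-01 02:00:00

+95 hours from 2092-08-28 03:00:00 is 2092-09-01 02:00:00 (crosses midnight).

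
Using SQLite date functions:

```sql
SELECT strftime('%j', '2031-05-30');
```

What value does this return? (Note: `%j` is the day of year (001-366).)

150

Day-of-year for 2031-05-30: days since 2031-01-01 inclusive = 150, zero-padded to 150.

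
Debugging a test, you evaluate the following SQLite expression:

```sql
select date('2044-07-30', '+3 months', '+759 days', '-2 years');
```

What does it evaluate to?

2044-11-28

Adding +3 months to 2044-07-30 gives 2044-10-30.
Applying '+759 days' to 2044-10-30: counting 759 days forward gives 2046-11-28.
Adding -2 years to 2046-11-28 gives 2044-11-28.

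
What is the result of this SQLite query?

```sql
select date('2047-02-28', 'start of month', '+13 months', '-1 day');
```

`start of month` rewinds 2047-02-28 to 2047-02-01.
Adding +13 months to 2047-02-01 gives 2048-03-01.
Going back 1 day from 2048-03-01 reaches 2048-02-29 (last day of February, 29 days).

2048-02-29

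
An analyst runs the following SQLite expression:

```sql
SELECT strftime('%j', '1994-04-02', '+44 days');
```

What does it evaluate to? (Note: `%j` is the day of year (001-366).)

136

First apply '+44 days': 1994-04-02 → 1994-05-16.
Day-of-year for 1994-05-16: days since 1994-01-01 inclusive = 136, zero-padded to 136.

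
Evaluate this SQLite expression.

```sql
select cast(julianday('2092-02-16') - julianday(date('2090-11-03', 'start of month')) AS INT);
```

`start of month` rewinds 2090-11-03 to 2090-11-01.
29 days remain in November 2090 after the 1st (30 − 1).
Full months from December 2090 through January 2092 contribute their day counts.
Then 16 days into February 2092.
Total: 29 + 31 + 31 + 28 + 31 + 30 + 31 + 30 + 31 + 31 + 30 + 31 + 30 + 31 + 31 + 16 = 472.

472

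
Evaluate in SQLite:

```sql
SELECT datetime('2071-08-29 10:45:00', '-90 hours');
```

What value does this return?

-90 hours from 2071-08-29 10:45:00 is 2071-08-25 16:45:00 (crosses midnight).

2071-08-25 16:45:00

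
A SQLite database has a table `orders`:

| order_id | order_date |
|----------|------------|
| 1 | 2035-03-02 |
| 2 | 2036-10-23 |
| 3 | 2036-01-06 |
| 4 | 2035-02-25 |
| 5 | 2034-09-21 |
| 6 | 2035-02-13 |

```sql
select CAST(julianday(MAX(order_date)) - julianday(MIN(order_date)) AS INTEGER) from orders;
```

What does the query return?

763

MIN = 2034-09-21, MAX = 2036-10-23.
9 days remain in September 2034 after the 21st (30 − 21).
Full months from October 2034 through September 2036 contribute their day counts.
Then 23 days into October 2036.
Total: 9 + 31 + 30 + 31 + 31 + 28 + 31 + 30 + 31 + 30 + 31 + 31 + 30 + 31 + 30 + 31 + 31 + 29 + 31 + 30 + 31 + 30 + 31 + 31 + 30 + 23 = 763.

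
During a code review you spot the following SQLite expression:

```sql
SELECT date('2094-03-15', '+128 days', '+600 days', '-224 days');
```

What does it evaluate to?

Applying '+128 days' to 2094-03-15: counting 128 days forward gives 2094-07-21.
Applying '+600 days' to 2094-07-21: counting 600 days forward gives 2096-03-12.
Applying '-224 days' to 2096-03-12: counting 224 days back gives 2095-08-01.

2095-08-01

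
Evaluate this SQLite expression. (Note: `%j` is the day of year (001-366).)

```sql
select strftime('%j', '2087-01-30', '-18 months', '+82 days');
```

293

First apply '-18 months', '+82 days': 2087-01-30 → 2085-10-20.
Day-of-year for 2085-10-20: days since 2085-01-01 inclusive = 293, zero-padded to 293.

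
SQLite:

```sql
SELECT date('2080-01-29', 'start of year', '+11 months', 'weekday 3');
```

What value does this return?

2080-12-04

`start of year` rewinds 2080-01-29 to 2080-01-01.
Adding +11 months to 2080-01-01 gives 2080-12-01.
`weekday 3` advances to the next Wednesday; 2080-12-01 is a Sunday, so it moves forward to 2080-12-04.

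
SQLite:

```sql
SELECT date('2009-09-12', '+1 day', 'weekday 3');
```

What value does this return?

Advancing 1 more day within September lands on 2009-09-13.
`weekday 3` advances to the next Wednesday; 2009-09-13 is a Sunday, so it moves forward to 2009-09-16.

2009-09-16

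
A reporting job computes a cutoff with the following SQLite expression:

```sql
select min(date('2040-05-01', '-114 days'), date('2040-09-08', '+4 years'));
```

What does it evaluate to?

2040-01-08

date('2040-05-01', '-114 days') → 2040-01-08.
date('2040-09-08', '+4 years') → 2044-09-08.
Earlier of the two is 2040-01-08.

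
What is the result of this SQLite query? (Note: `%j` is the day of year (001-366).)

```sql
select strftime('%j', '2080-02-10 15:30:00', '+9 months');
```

First apply '+9 months': 2080-02-10 15:30:00 → 2080-11-10 15:30:00.
Day-of-year for 2080-11-10: days since 2080-01-01 inclusive = 315, zero-padded to 315.

315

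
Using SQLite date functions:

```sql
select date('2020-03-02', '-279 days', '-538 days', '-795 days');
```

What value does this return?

2015-10-03

Applying '-279 days' to 2020-03-02: counting 279 days back gives 2019-05-28.
Applying '-538 days' to 2019-05-28: counting 538 days back gives 2017-12-06.
Applying '-795 days' to 2017-12-06: counting 795 days back gives 2015-10-03.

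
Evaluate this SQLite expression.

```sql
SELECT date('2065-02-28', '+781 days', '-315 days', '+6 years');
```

Applying '+781 days' to 2065-02-28: counting 781 days forward gives 2067-04-20.
Applying '-315 days' to 2067-04-20: counting 315 days back gives 2066-06-09.
Adding +6 years to 2066-06-09 gives 2072-06-09.

2072-06-09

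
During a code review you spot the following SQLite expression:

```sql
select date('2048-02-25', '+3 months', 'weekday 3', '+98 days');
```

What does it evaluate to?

Adding +3 months to 2048-02-25 gives 2048-05-25.
`weekday 3` advances to the next Wednesday; 2048-05-25 is a Monday, so it moves forward to 2048-05-27.
Applying '+98 days' to 2048-05-27: counting 98 days forward gives 2048-09-02.

2048-09-02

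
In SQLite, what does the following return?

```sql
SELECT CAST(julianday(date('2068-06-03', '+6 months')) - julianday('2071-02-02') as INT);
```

-791

Adding +6 months to 2068-06-03 gives 2068-12-03.
28 days remain in December 2068 after the 3rd (31 − 3).
Full months from January 2069 through January 2071 contribute their day counts.
Then 2 days into February 2071.
Total: 28 + 31 + 28 + 31 + 30 + 31 + 30 + 31 + 31 + 30 + 31 + 30 + 31 + 31 + 28 + 31 + 30 + 31 + 30 + 31 + 31 + 30 + 31 + 30 + 31 + 31 + 2 = 791.
The subtraction is earlier − later, so the result is −791 → -791.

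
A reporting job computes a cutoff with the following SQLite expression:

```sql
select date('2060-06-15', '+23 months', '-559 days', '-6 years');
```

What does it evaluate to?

Adding +23 months to 2060-06-15 gives 2062-05-15.
Applying '-559 days' to 2062-05-15: counting 559 days back gives 2060-11-02.
Adding -6 years to 2060-11-02 gives 2054-11-02.

2054-11-02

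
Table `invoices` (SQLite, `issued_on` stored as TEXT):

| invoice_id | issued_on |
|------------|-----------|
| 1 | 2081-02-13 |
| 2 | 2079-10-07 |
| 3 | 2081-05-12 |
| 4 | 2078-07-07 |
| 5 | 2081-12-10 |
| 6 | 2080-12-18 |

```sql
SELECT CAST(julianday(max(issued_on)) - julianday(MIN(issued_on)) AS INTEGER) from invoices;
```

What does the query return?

1252

MIN = 2078-07-07, MAX = 2081-12-10.
24 days remain in July 2078 after the 7th (31 − 7).
Full months from August 2078 through November 2081 contribute their day counts.
Then 10 days into December 2081.
Total: 24 + 31 + 30 + 31 + 30 + 31 + 31 + 28 + 31 + 30 + 31 + 30 + 31 + 31 + 30 + 31 + 30 + 31 + 31 + 29 + 31 + 30 + 31 + 30 + 31 + 31 + 30 + 31 + 30 + 31 + 31 + 28 + 31 + 30 + 31 + 30 + 31 + 31 + 30 + 31 + 30 + 10 = 1252.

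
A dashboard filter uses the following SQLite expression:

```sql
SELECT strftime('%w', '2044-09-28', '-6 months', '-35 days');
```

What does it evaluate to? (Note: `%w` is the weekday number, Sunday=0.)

First apply '-6 months', '-35 days': 2044-09-28 → 2044-02-22.
2044-02-22 is a Monday; with Sunday=0 that is 1.

1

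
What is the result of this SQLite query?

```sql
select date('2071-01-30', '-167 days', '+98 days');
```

2070-11-22

Applying '-167 days' to 2071-01-30: counting 167 days back gives 2070-08-16.
Applying '+98 days' to 2070-08-16: counting 98 days forward gives 2070-11-22.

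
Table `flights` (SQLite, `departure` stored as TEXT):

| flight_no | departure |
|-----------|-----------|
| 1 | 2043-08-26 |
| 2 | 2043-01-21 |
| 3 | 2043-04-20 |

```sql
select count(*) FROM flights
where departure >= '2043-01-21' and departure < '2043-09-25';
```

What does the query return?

3

Rows in [2043-01-21, 2043-09-25): 2043-08-26, 2043-01-21, 2043-04-20 → 3 rows.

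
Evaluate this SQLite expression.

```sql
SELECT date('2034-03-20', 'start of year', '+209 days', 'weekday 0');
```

2034-07-30

`start of year` rewinds 2034-03-20 to 2034-01-01.
Applying '+209 days' to 2034-01-01: counting 209 days forward gives 2034-07-29.
`weekday 0` advances to the next Sunday; 2034-07-29 is a Saturday, so it moves forward to 2034-07-30.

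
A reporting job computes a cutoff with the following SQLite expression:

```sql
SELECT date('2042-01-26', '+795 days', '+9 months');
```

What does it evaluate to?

Applying '+795 days' to 2042-01-26: counting 795 days forward gives 2044-03-31.
Adding +9 months to 2044-03-31 gives 2044-12-31.

2044-12-31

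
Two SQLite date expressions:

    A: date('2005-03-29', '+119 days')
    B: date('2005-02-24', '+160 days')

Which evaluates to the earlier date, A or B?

A = 2005-07-26.
B = 2005-08-03.
A is earlier.

A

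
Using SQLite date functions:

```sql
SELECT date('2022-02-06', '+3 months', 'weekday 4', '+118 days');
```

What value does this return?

Adding +3 months to 2022-02-06 gives 2022-05-06.
`weekday 4` advances to the next Thursday; 2022-05-06 is a Friday, so it moves forward to 2022-05-12.
Applying '+118 days' to 2022-05-12: counting 118 days forward gives 2022-09-07.

2022-09-07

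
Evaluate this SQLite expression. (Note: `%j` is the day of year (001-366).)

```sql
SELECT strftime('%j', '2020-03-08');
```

068

Day-of-year for 2020-03-08: days since 2020-01-01 inclusive = 68, zero-padded to 068.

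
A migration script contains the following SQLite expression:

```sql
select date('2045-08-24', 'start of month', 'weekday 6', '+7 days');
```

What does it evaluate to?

2045-08-12

`start of month` rewinds 2045-08-24 to 2045-08-01.
`weekday 6` advances to the next Saturday; 2045-08-01 is a Tuesday, so it moves forward to 2045-08-05.
Advancing 7 more days within August lands on 2045-08-12.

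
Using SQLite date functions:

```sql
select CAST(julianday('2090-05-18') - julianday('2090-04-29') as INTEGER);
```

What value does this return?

1 day remains in April 2090 after the 29th (30 − 29).
Then 18 days into May 2090.
Total: 1 + 18 = 19.

19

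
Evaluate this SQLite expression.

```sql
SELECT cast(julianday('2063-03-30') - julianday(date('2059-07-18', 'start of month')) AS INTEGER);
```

1368

`start of month` rewinds 2059-07-18 to 2059-07-01.
30 days remain in July 2059 after the 1st (31 − 1).
Full months from August 2059 through February 2063 contribute their day counts.
Then 30 days into March 2063.
Total: 30 + 31 + 30 + 31 + 30 + 31 + 31 + 29 + 31 + 30 + 31 + 30 + 31 + 31 + 30 + 31 + 30 + 31 + 31 + 28 + 31 + 30 + 31 + 30 + 31 + 31 + 30 + 31 + 30 + 31 + 31 + 28 + 31 + 30 + 31 + 30 + 31 + 31 + 30 + 31 + 30 + 31 + 31 + 28 + 30 = 1368.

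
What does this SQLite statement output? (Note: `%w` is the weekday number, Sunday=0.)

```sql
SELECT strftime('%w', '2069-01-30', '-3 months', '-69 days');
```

First apply '-3 months', '-69 days': 2069-01-30 → 2068-08-22.
2068-08-22 is a Wednesday; with Sunday=0 that is 3.

3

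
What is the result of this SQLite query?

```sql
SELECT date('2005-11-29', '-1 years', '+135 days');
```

2005-04-13

Adding -1 year to 2005-11-29 gives 2004-11-29.
Applying '+135 days' to 2004-11-29: counting 135 days forward gives 2005-04-13.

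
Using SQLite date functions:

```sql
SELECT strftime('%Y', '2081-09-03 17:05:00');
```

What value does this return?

`%Y` extracts the 4-digit year: 2081.

2081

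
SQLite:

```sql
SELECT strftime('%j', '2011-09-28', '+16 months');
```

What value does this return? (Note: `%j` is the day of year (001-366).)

First apply '+16 months': 2011-09-28 → 2013-01-28.
Day-of-year for 2013-01-28: days since 2013-01-01 inclusive = 28, zero-padded to 028.

028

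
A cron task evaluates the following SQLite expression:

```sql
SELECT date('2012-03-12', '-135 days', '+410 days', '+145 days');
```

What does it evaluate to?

Applying '-135 days' to 2012-03-12: counting 135 days back gives 2011-10-29.
Applying '+410 days' to 2011-10-29: counting 410 days forward gives 2012-12-12.
Applying '+145 days' to 2012-12-12: counting 145 days forward gives 2013-05-06.

2013-05-06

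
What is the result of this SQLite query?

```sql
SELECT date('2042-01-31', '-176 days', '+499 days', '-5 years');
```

Applying '-176 days' to 2042-01-31: counting 176 days back gives 2041-08-08.
Applying '+499 days' to 2041-08-08: counting 499 days forward gives 2042-12-20.
Adding -5 years to 2042-12-20 gives 2037-12-20.

2037-12-20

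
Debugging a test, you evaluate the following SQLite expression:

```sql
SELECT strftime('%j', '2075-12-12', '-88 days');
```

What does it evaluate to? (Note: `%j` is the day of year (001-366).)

258

First apply '-88 days': 2075-12-12 → 2075-09-15.
Day-of-year for 2075-09-15: days since 2075-01-01 inclusive = 258, zero-padded to 258.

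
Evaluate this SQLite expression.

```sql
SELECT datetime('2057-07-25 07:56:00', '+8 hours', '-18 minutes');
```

+8 hours from 2057-07-25 07:56:00 is 2057-07-25 15:56:00.
-18 minutes from 2057-07-25 15:56:00 is 2057-07-25 15:38:00.

2057-07-25 15:38:00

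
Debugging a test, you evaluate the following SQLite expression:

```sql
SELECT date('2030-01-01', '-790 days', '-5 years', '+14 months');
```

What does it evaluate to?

2024-01-03

Applying '-790 days' to 2030-01-01: counting 790 days back gives 2027-11-03.
Adding -5 years to 2027-11-03 gives 2022-11-03.
Adding +14 months to 2022-11-03 gives 2024-01-03.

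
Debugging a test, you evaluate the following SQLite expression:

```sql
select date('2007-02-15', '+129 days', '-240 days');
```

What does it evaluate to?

Applying '+129 days' to 2007-02-15: counting 129 days forward gives 2007-06-24.
Applying '-240 days' to 2007-06-24: counting 240 days back gives 2006-10-27.

2006-10-27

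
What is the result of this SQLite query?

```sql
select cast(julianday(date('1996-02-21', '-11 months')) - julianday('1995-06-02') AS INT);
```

-73

Adding -11 months to 1996-02-21 gives 1995-03-21.
10 days remain in March 1995 after the 21st (31 − 21).
April 1995: 30 days.
May 1995: 31 days.
Then 2 days into June 1995.
Total: 10 + 30 + 31 + 2 = 73.
The subtraction is earlier − later, so the result is −73 → -73.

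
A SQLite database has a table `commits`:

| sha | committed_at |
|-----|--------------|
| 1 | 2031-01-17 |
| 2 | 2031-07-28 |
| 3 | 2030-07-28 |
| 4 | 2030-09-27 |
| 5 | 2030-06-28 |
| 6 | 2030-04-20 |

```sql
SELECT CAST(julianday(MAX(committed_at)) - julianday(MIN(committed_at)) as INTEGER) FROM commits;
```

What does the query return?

464

MIN = 2030-04-20, MAX = 2031-07-28.
10 days remain in April 2030 after the 20th (30 − 20).
Full months from May 2030 through June 2031 contribute their day counts.
Then 28 days into July 2031.
Total: 10 + 31 + 30 + 31 + 31 + 30 + 31 + 30 + 31 + 31 + 28 + 31 + 30 + 31 + 30 + 28 = 464.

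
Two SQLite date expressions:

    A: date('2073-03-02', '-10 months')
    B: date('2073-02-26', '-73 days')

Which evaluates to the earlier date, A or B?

A

A = 2072-05-02.
B = 2072-12-15.
A is earlier.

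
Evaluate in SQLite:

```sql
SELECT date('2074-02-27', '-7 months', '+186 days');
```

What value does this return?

Adding -7 months to 2074-02-27 gives 2073-07-27.
Applying '+186 days' to 2073-07-27: counting 186 days forward gives 2074-01-29.

2074-01-29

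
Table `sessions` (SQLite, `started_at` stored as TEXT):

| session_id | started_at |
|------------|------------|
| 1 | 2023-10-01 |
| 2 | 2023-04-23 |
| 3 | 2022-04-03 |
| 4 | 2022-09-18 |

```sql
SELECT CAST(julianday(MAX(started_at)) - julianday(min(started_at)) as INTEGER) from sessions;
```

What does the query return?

546

MIN = 2022-04-03, MAX = 2023-10-01.
27 days remain in April 2022 after the 3rd (30 − 3).
Full months from May 2022 through September 2023 contribute their day counts.
Then 1 day into October 2023.
Total: 27 + 31 + 30 + 31 + 31 + 30 + 31 + 30 + 31 + 31 + 28 + 31 + 30 + 31 + 30 + 31 + 31 + 30 + 1 = 546.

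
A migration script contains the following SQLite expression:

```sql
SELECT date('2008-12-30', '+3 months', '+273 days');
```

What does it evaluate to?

2009-12-28

Adding +3 months to 2008-12-30 gives 2009-03-30.
Applying '+273 days' to 2009-03-30: counting 273 days forward gives 2009-12-28.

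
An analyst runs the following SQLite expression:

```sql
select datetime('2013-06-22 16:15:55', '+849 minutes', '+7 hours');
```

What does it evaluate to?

849 minutes = 14h 9m; +849 minutes from 2013-06-22 16:15:55 is 2013-06-23 06:24:55 (crosses midnight).
+7 hours from 2013-06-23 06:24:55 is 2013-06-23 13:24:55.

2013-06-23 13:24:55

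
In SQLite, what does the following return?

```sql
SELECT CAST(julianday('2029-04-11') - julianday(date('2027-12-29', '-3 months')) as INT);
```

560

Adding -3 months to 2027-12-29 gives 2027-09-29.
1 day remains in September 2027 after the 29th (30 − 29).
Full months from October 2027 through March 2029 contribute their day counts.
Then 11 days into April 2029.
Total: 1 + 31 + 30 + 31 + 31 + 29 + 31 + 30 + 31 + 30 + 31 + 31 + 30 + 31 + 30 + 31 + 31 + 28 + 31 + 11 = 560.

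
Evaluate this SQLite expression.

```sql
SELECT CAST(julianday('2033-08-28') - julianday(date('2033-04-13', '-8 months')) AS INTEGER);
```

Adding -8 months to 2033-04-13 gives 2032-08-13.
18 days remain in August 2032 after the 13th (31 − 13).
Full months from September 2032 through July 2033 contribute their day counts.
Then 28 days into August 2033.
Total: 18 + 30 + 31 + 30 + 31 + 31 + 28 + 31 + 30 + 31 + 30 + 31 + 28 = 380.

380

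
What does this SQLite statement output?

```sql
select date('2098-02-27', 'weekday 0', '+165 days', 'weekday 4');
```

`weekday 0` advances to the next Sunday; 2098-02-27 is a Thursday, so it moves forward to 2098-03-02.
Applying '+165 days' to 2098-03-02: counting 165 days forward gives 2098-08-14.
`weekday 4` advances to the next Thursday; 2098-08-14 is already a Thursday, so it stays at 2098-08-14.

2098-08-14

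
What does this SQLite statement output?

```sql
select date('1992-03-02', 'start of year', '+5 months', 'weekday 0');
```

`start of year` rewinds 1992-03-02 to 1992-01-01.
Adding +5 months to 1992-01-01 gives 1992-06-01.
`weekday 0` advances to the next Sunday; 1992-06-01 is a Monday, so it moves forward to 1992-06-07.

1992-06-07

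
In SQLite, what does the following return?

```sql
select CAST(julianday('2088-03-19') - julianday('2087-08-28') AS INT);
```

3 days remain in August 2087 after the 28th (31 − 28).
Full months from September 2087 through February 2088 contribute their day counts.
Then 19 days into March 2088.
Total: 3 + 30 + 31 + 30 + 31 + 31 + 29 + 19 = 204.

204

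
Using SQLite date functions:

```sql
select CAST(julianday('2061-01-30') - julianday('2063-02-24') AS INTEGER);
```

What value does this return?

-755

1 day remains in January 2061 after the 30th (31 − 30).
Full months from February 2061 through January 2063 contribute their day counts.
Then 24 days into February 2063.
Total: 1 + 28 + 31 + 30 + 31 + 30 + 31 + 31 + 30 + 31 + 30 + 31 + 31 + 28 + 31 + 30 + 31 + 30 + 31 + 31 + 30 + 31 + 30 + 31 + 31 + 24 = 755.
The subtraction is earlier − later, so the result is −755 → -755.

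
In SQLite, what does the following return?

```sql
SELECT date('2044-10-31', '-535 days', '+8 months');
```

2044-01-15

Applying '-535 days' to 2044-10-31: counting 535 days back gives 2043-05-15.
Adding +8 months to 2043-05-15 gives 2044-01-15.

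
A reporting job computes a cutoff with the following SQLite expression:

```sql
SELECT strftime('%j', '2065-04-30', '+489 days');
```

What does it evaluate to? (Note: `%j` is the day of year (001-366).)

244

First apply '+489 days': 2065-04-30 → 2066-09-01.
Day-of-year for 2066-09-01: days since 2066-01-01 inclusive = 244, zero-padded to 244.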